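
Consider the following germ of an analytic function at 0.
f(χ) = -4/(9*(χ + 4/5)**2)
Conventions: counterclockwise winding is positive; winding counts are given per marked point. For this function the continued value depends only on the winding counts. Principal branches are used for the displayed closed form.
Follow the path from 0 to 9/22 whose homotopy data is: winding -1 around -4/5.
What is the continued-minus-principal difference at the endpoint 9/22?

Continued minus principal equals 0.

The function is rational, hence single-valued: continuing it around any pole returns the same value, so the difference is 0.


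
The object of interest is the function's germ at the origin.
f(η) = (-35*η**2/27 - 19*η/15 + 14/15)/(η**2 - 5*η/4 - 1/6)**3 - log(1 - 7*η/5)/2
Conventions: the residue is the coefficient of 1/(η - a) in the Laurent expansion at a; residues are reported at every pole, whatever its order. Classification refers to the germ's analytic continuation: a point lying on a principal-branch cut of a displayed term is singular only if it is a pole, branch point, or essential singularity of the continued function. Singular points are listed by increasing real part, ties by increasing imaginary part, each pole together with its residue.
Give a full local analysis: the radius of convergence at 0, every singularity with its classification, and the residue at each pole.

Denominator factor (η**2 - 5*η/4 - 1/6)^3: discriminant 107/48, real irrational roots 5/8 + (1/24)*sqrt(321) and 5/8 - (1/24)*sqrt(321); poles of order 3, moduli 5/8 + (1/24)*sqrt(321) and -5/8 + (1/24)*sqrt(321).
Branch term (-1/2)*log(1 - η/(5/7)): its argument vanishes at η = 5/7, a logarithmic branch point, modulus 5/7.
The radius of convergence is the smallest modulus among the singular points: -5/8 + (1/24)*sqrt(321).
The branch term is analytic at 5/8 - (1/24)*sqrt(321) and contributes nothing to the residue; only the rational part matters.
The factor η**2 - 5*η/4 - 1/6 splits as (η - a)(η - a') with a = 5/8 - (1/24)*sqrt(321), a' = 5/8 + (1/24)*sqrt(321). At the order-3 pole a set g(η) = (η - a)^3*(rational part) = [-35*η**2/27 - 19*η/15 + 14/15] / (η - a')^3.
Order-3 pole: residue = g''(a)/2; g''(5/8 - (1/24)*sqrt(321)) = (616576/55126935)*sqrt(321), so the residue is (308288/55126935)*sqrt(321).
The branch term is analytic at 5/8 + (1/24)*sqrt(321) and contributes nothing to the residue; only the rational part matters.
The factor η**2 - 5*η/4 - 1/6 splits as (η - a)(η - a') with a = 5/8 + (1/24)*sqrt(321), a' = 5/8 - (1/24)*sqrt(321). At the order-3 pole a set g(η) = (η - a)^3*(rational part) = [-35*η**2/27 - 19*η/15 + 14/15] / (η - a')^3.
Order-3 pole: residue = g''(a)/2; g''(5/8 + (1/24)*sqrt(321)) = -(616576/55126935)*sqrt(321), so the residue is -(308288/55126935)*sqrt(321).
List the singular points by increasing real part (a conjugate pair: the negative imaginary part first).

Radius of convergence at 0: -5/8 + (1/24)*sqrt(321).
At 5/8 - (1/24)*sqrt(321): a pole of order 3; residue (308288/55126935)*sqrt(321).
At 5/7: a logarithmic branch point.
At 5/8 + (1/24)*sqrt(321): a pole of order 3; residue -(308288/55126935)*sqrt(321).


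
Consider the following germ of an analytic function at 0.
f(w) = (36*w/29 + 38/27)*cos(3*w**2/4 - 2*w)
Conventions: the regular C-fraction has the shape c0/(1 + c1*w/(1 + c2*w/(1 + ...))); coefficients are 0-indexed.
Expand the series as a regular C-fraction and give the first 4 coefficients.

Taylor coefficients (expand at 0): a_0 = 38/27, a_1 = 36/29, a_2 = -76/27, a_3 = -97/261.
c0 = a_0 = 38/27. Peel one level at a time: if S = 1 + c*w/S' with S'(0) = 1, then c is the w-coefficient of S and S' = c*w/(S - 1).
S_1 = c0/f = 1 + (-486/551)*w + (843398/303601)*w^2 + ...; c1 = -486/551.
S_2 = c1*w/(S_1 - 1) = 1 + (421699/133893)*w + (1285117/236196)*w^2 + ...; c2 = 421699/133893.
S_3 = c2*w/(S_2 - 1) = 1 + (-708099467/409891428)*w + ...; c3 = -708099467/409891428.

The regular C-fraction coefficients are [38/27, -486/551, 421699/133893, -708099467/409891428].


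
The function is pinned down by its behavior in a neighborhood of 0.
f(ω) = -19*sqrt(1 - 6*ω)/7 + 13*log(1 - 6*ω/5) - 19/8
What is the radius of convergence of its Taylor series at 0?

Branch term (13)*log(1 - ω/(5/6)): its argument vanishes at ω = 5/6, a logarithmic branch point, modulus 5/6.
Branch term (-19/7)*sqrt(1 - ω/(1/6)): its argument vanishes at ω = 1/6, a square-root branch point, modulus 1/6.
The radius of convergence is the smallest modulus among the singular points: 1/6.

The radius of convergence is 1/6.


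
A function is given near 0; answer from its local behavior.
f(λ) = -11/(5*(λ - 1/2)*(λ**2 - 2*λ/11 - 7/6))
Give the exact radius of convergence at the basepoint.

Denominator factor (λ**2 - 2*λ/11 - 7/6): discriminant 1706/363, real irrational roots 1/11 + (1/66)*sqrt(5118) and 1/11 - (1/66)*sqrt(5118); poles of order 1, moduli 1/11 + (1/66)*sqrt(5118) and -1/11 + (1/66)*sqrt(5118).
Denominator factor (λ - 1/2): pole of order 1 at 1/2, modulus 1/2.
The radius of convergence is the smallest modulus among the singular points: 1/2.

The radius of convergence is 1/2.


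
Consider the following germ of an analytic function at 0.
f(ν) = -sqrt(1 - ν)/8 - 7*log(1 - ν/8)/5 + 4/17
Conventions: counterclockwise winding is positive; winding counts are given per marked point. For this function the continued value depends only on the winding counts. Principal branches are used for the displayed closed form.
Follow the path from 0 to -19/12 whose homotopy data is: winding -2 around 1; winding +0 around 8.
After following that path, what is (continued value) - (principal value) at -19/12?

The rational part is single-valued and drops out of the difference; each branch term changes only by its own monodromy.
(-1/8)*sqrt(1 - ν/(1)): winding -2 is even, the square root returns to the same sheet, contribution 0.
(-7/5)*log(1 - ν/(8)): winding 0 around 8, so this term returns to its principal value, contribution 0.
Summing the contributions at ν = -19/12 gives 0.

Continued minus principal equals 0.


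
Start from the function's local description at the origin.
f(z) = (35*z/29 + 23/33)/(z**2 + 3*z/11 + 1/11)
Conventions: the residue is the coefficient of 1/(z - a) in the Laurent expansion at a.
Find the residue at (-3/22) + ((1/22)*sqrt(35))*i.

The factor z**2 + 3*z/11 + 1/11 splits as (z - a)(z - a') with a = (-3/22) + ((1/22)*sqrt(35))*i, a' = (-3/22) - ((1/22)*sqrt(35))*i. At the order-1 pole a set g(z) = (z - a)*f(z) = [35*z/29 + 23/33] / (z - a').
Simple pole: residue = g(a) at a = (-3/22) + ((1/22)*sqrt(35))*i, which is (35/58) - ((1019/6090)*sqrt(35))*i.

The residue is (35/58) - ((1019/6090)*sqrt(35))*i.


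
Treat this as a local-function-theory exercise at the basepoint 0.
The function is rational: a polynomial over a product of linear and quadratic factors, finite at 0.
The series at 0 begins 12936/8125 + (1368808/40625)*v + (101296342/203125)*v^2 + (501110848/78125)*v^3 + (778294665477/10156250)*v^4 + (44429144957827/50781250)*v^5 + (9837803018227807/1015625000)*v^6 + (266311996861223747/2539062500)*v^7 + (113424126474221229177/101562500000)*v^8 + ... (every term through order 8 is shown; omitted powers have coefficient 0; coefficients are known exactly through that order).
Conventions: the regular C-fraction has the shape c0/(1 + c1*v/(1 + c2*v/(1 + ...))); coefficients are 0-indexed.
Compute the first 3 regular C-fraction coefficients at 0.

The regular C-fraction coefficients are [12936/8125, -24443/1155, 718451353/112926660].

Taylor coefficients (read off): a_0 = 12936/8125, a_1 = 1368808/40625, a_2 = 101296342/203125.
c0 = a_0 = 12936/8125. Peel one level at a time: if S = 1 + c*v/S' with S'(0) = 1, then c is the v-coefficient of S and S' = c*v/(S - 1).
S_1 = c0/f = 1 + (-24443/1155)*v + (718451353/5336100)*v^2 + ...; c1 = -24443/1155.
S_2 = c1*v/(S_1 - 1) = 1 + (718451353/112926660)*v + ...; c2 = 718451353/112926660.


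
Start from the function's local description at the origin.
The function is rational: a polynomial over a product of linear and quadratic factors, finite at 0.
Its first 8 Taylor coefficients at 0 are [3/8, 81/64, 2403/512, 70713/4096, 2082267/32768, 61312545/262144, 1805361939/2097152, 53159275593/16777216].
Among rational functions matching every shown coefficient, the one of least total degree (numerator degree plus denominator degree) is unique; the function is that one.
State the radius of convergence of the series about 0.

The radius of convergence is -3/2 + (1/6)*sqrt(113).

No rational of total degree below 2 reproduces all 8 coefficients; solving the [0/2] Pade equations on them gives f(u) = -1/(3*(u**2 + 3*u - 8/9)), whose expansion matches every shown term.
Denominator factor (u**2 + 3*u - 8/9): discriminant 113/9, real irrational roots -3/2 + (1/6)*sqrt(113) and -3/2 - (1/6)*sqrt(113); poles of order 1, moduli -3/2 + (1/6)*sqrt(113) and 3/2 + (1/6)*sqrt(113).
The radius of convergence is the smallest modulus among the singular points: -3/2 + (1/6)*sqrt(113).


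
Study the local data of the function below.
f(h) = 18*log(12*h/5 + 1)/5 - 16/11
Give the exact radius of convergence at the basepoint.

Branch term (18/5)*log(1 - h/(-5/12)): its argument vanishes at h = -5/12, a logarithmic branch point, modulus 5/12.
The radius of convergence is the smallest modulus among the singular points: 5/12.

The radius of convergence is 5/12.


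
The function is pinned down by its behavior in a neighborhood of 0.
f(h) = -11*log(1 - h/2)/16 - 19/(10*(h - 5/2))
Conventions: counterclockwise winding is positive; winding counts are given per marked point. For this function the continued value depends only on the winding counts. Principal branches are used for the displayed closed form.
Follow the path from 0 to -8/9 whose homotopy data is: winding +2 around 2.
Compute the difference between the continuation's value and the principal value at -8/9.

The rational part is single-valued and drops out of the difference; each branch term changes only by its own monodromy.
(-11/16)*log(1 - h/(2)): each positive loop around 2 adds 2*pi*i to the log, so winding +2 contributes (-11/16)*(2)*2*pi*i = -(11/4)*pi*i.
Summing the contributions at h = -8/9 gives -(11/4)*pi*i.

Continued minus principal equals -(11/4)*pi*i.


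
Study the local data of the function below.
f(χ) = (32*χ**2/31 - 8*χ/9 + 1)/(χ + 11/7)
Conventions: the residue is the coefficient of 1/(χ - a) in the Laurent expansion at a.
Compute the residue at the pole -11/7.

The residue is 67615/13671.

At the order-1 pole -11/7 set g(χ) = (χ - (-11/7))*f(χ) = 32*χ**2/31 - 8*χ/9 + 1.
Simple pole: residue = g(a) at a = -11/7, which is 67615/13671.


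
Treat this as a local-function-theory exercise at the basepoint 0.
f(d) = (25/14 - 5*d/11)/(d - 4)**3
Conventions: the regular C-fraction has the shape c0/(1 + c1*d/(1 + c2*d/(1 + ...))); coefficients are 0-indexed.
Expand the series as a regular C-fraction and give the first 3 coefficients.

Taylor coefficients (expand at 0): a_0 = -25/896, a_1 = -545/39424, a_2 = -405/78848.
c0 = a_0 = -25/896. Peel one level at a time: if S = 1 + c*d/S' with S'(0) = 1, then c is the d-coefficient of S and S' = c*d/(S - 1).
S_1 = c0/f = 1 + (-109/220)*d + (2971/48400)*d^2 + ...; c1 = -109/220.
S_2 = c1*d/(S_1 - 1) = 1 + (2971/23980)*d + ...; c2 = 2971/23980.

The regular C-fraction coefficients are [-25/896, -109/220, 2971/23980].


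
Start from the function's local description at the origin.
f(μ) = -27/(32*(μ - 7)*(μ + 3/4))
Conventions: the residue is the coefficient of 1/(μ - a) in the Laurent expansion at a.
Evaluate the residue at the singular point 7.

At the order-1 pole 7 set g(μ) = (μ - (7))*f(μ) = -27/(32*(μ + 3/4)).
Simple pole: residue = g(a) at a = 7, which is -27/248.

The residue is -27/248.


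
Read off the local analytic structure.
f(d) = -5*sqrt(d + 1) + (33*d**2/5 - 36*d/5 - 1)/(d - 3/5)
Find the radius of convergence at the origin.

The radius of convergence is 3/5.

Denominator factor (d - 3/5): pole of order 1 at 3/5, modulus 3/5.
Branch term (-5)*sqrt(1 - d/(-1)): its argument vanishes at d = -1, a square-root branch point, modulus 1.
The radius of convergence is the smallest modulus among the singular points: 3/5.


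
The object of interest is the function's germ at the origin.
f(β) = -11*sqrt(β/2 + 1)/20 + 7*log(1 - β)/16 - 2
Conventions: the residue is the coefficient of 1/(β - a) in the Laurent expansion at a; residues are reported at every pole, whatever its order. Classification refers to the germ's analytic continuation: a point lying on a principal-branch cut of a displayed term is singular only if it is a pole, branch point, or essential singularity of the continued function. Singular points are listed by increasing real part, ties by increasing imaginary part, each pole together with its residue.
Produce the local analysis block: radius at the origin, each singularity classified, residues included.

Branch term (7/16)*log(1 - β/(1)): its argument vanishes at β = 1, a logarithmic branch point, modulus 1.
Branch term (-11/20)*sqrt(1 - β/(-2)): its argument vanishes at β = -2, a square-root branch point, modulus 2.
The radius of convergence is the smallest modulus among the singular points: 1.
List the singular points by increasing real part (a conjugate pair: the negative imaginary part first).

Radius of convergence at 0: 1.
At -2: an algebraic (square-root) branch point.
At 1: a logarithmic branch point.


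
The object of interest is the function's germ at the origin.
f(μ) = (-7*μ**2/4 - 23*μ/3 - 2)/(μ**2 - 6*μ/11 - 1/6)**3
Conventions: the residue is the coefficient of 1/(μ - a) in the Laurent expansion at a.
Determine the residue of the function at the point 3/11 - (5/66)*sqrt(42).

The residue is (141947157/34300000)*sqrt(42).

The factor μ**2 - 6*μ/11 - 1/6 splits as (μ - a)(μ - a') with a = 3/11 - (5/66)*sqrt(42), a' = 3/11 + (5/66)*sqrt(42). At the order-3 pole a set g(μ) = (μ - a)^3*f(μ) = [-7*μ**2/4 - 23*μ/3 - 2] / (μ - a')^3.
Order-3 pole: residue = g''(a)/2; g''(3/11 - (5/66)*sqrt(42)) = (141947157/17150000)*sqrt(42), so the residue is (141947157/34300000)*sqrt(42).


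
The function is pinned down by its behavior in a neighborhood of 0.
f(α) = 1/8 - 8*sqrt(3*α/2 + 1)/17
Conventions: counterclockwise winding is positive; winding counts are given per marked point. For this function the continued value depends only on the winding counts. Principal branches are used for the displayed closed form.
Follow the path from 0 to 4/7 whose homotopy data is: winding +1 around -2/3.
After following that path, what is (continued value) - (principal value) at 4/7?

Continued minus principal equals (16/119)*sqrt(91).

The rational part is single-valued and drops out of the difference; each branch term changes only by its own monodromy.
(-8/17)*sqrt(1 - α/(-2/3)): winding +1 is odd, the square root flips sign, contributing -2*(-8/17)*sqrt(1 - (4/7)/(-2/3)) = -2*(-8/17)*sqrt(13/7) = (16/119)*sqrt(91).
Summing the contributions at α = 4/7 gives (16/119)*sqrt(91).


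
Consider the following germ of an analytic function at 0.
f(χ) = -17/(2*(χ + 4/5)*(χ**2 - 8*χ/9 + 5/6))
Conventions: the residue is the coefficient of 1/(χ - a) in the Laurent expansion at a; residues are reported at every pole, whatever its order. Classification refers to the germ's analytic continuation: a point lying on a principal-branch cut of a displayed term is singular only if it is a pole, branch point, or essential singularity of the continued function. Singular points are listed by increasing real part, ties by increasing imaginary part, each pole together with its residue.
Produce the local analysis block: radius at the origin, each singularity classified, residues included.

Denominator factor (χ**2 - 8*χ/9 + 5/6): discriminant -206/81, complex-conjugate roots (4/9) + ((1/18)*sqrt(206))*i and (4/9) - ((1/18)*sqrt(206))*i; poles of order 1, moduli (1/6)*sqrt(30) and (1/6)*sqrt(30).
Denominator factor (χ + 4/5): pole of order 1 at -4/5, modulus 4/5.
The radius of convergence is the smallest modulus among the singular points: 4/5.
At the order-1 pole -4/5 set g(χ) = (χ - (-4/5))*f(χ) = -17/(2*(χ**2 - 8*χ/9 + 5/6)).
Simple pole: residue = g(a) at a = -4/5, which is -3825/983.
The factor χ**2 - 8*χ/9 + 5/6 splits as (χ - a)(χ - a') with a = (4/9) - ((1/18)*sqrt(206))*i, a' = (4/9) + ((1/18)*sqrt(206))*i. At the order-1 pole a set g(χ) = (χ - a)*f(χ) = [-17/(2*(χ + 4/5))] / (χ - a').
Simple pole: residue = g(a) at a = (4/9) - ((1/18)*sqrt(206))*i, which is (3825/1966) - ((21420/101249)*sqrt(206))*i.
The factor χ**2 - 8*χ/9 + 5/6 splits as (χ - a)(χ - a') with a = (4/9) + ((1/18)*sqrt(206))*i, a' = (4/9) - ((1/18)*sqrt(206))*i. At the order-1 pole a set g(χ) = (χ - a)*f(χ) = [-17/(2*(χ + 4/5))] / (χ - a').
Simple pole: residue = g(a) at a = (4/9) + ((1/18)*sqrt(206))*i, which is (3825/1966) + ((21420/101249)*sqrt(206))*i.
List the singular points by increasing real part (a conjugate pair: the negative imaginary part first).

Radius of convergence at 0: 4/5.
At -4/5: a pole of order 1; residue -3825/983.
At (4/9) - ((1/18)*sqrt(206))*i: a pole of order 1; residue (3825/1966) - ((21420/101249)*sqrt(206))*i.
At (4/9) + ((1/18)*sqrt(206))*i: a pole of order 1; residue (3825/1966) + ((21420/101249)*sqrt(206))*i.


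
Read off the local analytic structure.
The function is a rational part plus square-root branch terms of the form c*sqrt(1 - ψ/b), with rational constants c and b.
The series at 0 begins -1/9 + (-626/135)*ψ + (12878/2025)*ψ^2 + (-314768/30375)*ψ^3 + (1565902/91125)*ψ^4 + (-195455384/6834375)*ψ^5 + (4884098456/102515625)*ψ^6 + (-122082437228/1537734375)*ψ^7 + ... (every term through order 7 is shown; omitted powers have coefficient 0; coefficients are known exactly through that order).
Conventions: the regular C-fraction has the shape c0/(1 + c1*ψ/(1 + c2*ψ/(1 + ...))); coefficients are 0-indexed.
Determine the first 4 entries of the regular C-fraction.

Taylor coefficients (read off): a_0 = -1/9, a_1 = -626/135, a_2 = 12878/2025, a_3 = -314768/30375.
c0 = a_0 = -1/9. Peel one level at a time: if S = 1 + c*ψ/S' with S'(0) = 1, then c is the ψ-coefficient of S and S' = c*ψ/(S - 1).
S_1 = c0/f = 1 + (-626/15)*ψ + (134918/75)*ψ^2 + ...; c1 = -626/15.
S_2 = c1*ψ/(S_1 - 1) = 1 + (67459/1565)*ψ + (-866719/2449225)*ψ^2 + ...; c2 = 67459/1565.
S_3 = c2*ψ/(S_2 - 1) = 1 + (123817/15081905)*ψ + ...; c3 = 123817/15081905.

The regular C-fraction coefficients are [-1/9, -626/15, 67459/1565, 123817/15081905].


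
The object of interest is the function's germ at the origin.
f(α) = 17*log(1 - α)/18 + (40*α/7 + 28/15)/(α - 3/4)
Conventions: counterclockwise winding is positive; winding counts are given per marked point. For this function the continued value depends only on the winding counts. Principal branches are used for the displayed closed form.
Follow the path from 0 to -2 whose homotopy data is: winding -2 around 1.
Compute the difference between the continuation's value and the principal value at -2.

The rational part is single-valued and drops out of the difference; each branch term changes only by its own monodromy.
(17/18)*log(1 - α/(1)): each positive loop around 1 adds 2*pi*i to the log, so winding -2 contributes (17/18)*(-2)*2*pi*i = -(34/9)*pi*i.
Summing the contributions at α = -2 gives -(34/9)*pi*i.

Continued minus principal equals -(34/9)*pi*i.


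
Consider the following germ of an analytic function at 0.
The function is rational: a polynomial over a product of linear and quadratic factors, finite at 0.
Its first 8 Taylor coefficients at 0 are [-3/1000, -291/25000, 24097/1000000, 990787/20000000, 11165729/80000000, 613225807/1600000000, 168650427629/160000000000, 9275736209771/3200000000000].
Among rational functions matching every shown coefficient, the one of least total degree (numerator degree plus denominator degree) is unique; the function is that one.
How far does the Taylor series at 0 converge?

No rational of total degree below 6 reproduces all 8 coefficients; solving the [2/4] Pade equations on them gives f(γ) = (-20*γ**2 + 39*γ/25 + 12/11)/((γ - 4/11)*(γ + 10)**3), whose expansion matches every shown term.
Denominator factor (γ + 10)^3: pole of order 3 at -10, modulus 10.
Denominator factor (γ - 4/11): pole of order 1 at 4/11, modulus 4/11.
The radius of convergence is the smallest modulus among the singular points: 4/11.

The radius of convergence is 4/11.


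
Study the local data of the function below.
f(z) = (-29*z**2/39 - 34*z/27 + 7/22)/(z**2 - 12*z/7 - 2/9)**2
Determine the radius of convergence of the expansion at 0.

The radius of convergence is -6/7 + (1/21)*sqrt(422).

Denominator factor (z**2 - 12*z/7 - 2/9)^2: discriminant 1688/441, real irrational roots 6/7 + (1/21)*sqrt(422) and 6/7 - (1/21)*sqrt(422); poles of order 2, moduli 6/7 + (1/21)*sqrt(422) and -6/7 + (1/21)*sqrt(422).
The radius of convergence is the smallest modulus among the singular points: -6/7 + (1/21)*sqrt(422).


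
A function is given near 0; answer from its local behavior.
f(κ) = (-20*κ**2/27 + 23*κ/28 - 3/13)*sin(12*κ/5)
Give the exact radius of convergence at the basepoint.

The factor sin(12*κ/5) is entire and contributes no finite singular point.
The polynomial part has no poles.
No finite singular points: the Taylor series at 0 converges everywhere.

The radius of convergence is infinite.


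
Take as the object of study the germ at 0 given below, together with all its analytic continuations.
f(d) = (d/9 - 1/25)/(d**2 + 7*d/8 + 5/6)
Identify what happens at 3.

Denominator factors: d**2 + 7*d/8 + 5/6 = 299/24 at d = 3 — none vanishes.
So the germ continues analytically to 3.

The point is a regular point.


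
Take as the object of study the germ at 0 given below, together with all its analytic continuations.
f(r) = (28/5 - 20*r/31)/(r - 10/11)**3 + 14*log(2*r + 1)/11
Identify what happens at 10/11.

The point is a pole of order 3.

The denominator factor r - 10/11 vanishes at 10/11 and appears to the power 3; the numerator there equals 8548/1705, nonzero, and no other factor vanishes.
The branch terms are analytic at this point.
Hence a pole whose order is the multiplicity, 3.


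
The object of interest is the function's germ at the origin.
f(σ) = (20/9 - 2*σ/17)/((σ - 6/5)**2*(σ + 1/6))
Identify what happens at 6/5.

The point is a pole of order 2.

The denominator factor σ - 6/5 vanishes at 6/5 and appears to the power 2; the numerator there equals 1592/765, nonzero, and no other factor vanishes.
Hence a pole whose order is the multiplicity, 2.


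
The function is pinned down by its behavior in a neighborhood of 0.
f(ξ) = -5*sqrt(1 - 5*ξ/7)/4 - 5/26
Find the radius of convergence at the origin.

The radius of convergence is 7/5.

Branch term (-5/4)*sqrt(1 - ξ/(7/5)): its argument vanishes at ξ = 7/5, a square-root branch point, modulus 7/5.
The radius of convergence is the smallest modulus among the singular points: 7/5.


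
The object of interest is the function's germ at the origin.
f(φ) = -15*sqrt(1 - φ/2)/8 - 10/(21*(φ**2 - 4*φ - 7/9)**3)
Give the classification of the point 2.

The term (-15/8)*sqrt(1 - φ/(2)) has argument 1 - 2/(2) = 0 at 2: a square-root (algebraic, two-sheeted) branch point; the remaining terms are analytic or single-valued there.

The point is an algebraic (square-root) branch point.


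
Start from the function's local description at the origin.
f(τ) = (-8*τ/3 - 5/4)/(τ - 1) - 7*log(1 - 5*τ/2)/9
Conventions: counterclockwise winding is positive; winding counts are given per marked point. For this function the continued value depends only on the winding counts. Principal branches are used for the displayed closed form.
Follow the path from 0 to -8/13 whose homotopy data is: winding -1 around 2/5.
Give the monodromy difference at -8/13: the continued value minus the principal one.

The rational part is single-valued and drops out of the difference; each branch term changes only by its own monodromy.
(-7/9)*log(1 - τ/(2/5)): each positive loop around 2/5 adds 2*pi*i to the log, so winding -1 contributes (-7/9)*(-1)*2*pi*i = (14/9)*pi*i.
Summing the contributions at τ = -8/13 gives (14/9)*pi*i.

Continued minus principal equals (14/9)*pi*i.


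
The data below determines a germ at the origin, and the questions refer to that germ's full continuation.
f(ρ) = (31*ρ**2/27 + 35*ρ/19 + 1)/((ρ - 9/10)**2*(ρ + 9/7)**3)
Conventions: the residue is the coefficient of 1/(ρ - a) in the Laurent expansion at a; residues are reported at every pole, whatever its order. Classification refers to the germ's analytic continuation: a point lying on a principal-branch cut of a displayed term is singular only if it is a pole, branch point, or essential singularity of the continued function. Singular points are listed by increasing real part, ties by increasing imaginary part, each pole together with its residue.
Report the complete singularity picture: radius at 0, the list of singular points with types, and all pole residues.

Denominator factor (ρ + 9/7)^3: pole of order 3 at -9/7, modulus 9/7.
Denominator factor (ρ - 9/10)^2: pole of order 2 at 9/10, modulus 9/10.
The radius of convergence is the smallest modulus among the singular points: 9/10.
At the order-3 pole -9/7 set g(ρ) = (ρ - (-9/7))^3*f(ρ) = (31*ρ**2/27 + 35*ρ/19 + 1)/(ρ - 9/10)**2.
Order-3 pole: residue = g''(a)/2; g''(-9/7) = 13239800/68049963, so the residue is 6619900/68049963.
At the order-2 pole 9/10 set g(ρ) = (ρ - (9/10))^2*f(ρ) = (31*ρ**2/27 + 35*ρ/19 + 1)/(ρ + 9/7)**3.
Order-2 pole: residue = g'(a); g'(9/10) = -6619900/68049963, so the residue is -6619900/68049963.
List the singular points by increasing real part (a conjugate pair: the negative imaginary part first).

Radius of convergence at 0: 9/10.
At -9/7: a pole of order 3; residue 6619900/68049963.
At 9/10: a pole of order 2; residue -6619900/68049963.


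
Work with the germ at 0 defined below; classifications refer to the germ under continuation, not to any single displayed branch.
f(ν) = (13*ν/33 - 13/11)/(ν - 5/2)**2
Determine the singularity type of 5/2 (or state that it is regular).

The point is a pole of order 2.

The denominator factor ν - 5/2 vanishes at 5/2 and appears to the power 2; the numerator there equals -13/66, nonzero, and no other factor vanishes.
Hence a pole whose order is the multiplicity, 2.


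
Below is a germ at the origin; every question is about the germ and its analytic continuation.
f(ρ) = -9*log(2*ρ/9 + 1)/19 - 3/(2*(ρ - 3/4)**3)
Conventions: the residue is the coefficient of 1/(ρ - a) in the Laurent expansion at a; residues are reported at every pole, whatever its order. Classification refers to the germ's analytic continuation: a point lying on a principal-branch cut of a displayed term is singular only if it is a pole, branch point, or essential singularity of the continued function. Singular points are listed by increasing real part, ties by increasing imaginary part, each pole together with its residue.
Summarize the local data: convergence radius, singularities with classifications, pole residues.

Denominator factor (ρ - 3/4)^3: pole of order 3 at 3/4, modulus 3/4.
Branch term (-9/19)*log(1 - ρ/(-9/2)): its argument vanishes at ρ = -9/2, a logarithmic branch point, modulus 9/2.
The radius of convergence is the smallest modulus among the singular points: 3/4.
The branch term is analytic at 3/4 and contributes nothing to the residue; only the rational part matters.
At the order-3 pole 3/4 set g(ρ) = (ρ - (3/4))^3*(rational part) = -3/2.
Order-3 pole: residue = g''(a)/2; g''(3/4) = 0, so the residue is 0.
List the singular points by increasing real part (a conjugate pair: the negative imaginary part first).

Radius of convergence at 0: 3/4.
At -9/2: a logarithmic branch point.
At 3/4: a pole of order 3; residue 0.


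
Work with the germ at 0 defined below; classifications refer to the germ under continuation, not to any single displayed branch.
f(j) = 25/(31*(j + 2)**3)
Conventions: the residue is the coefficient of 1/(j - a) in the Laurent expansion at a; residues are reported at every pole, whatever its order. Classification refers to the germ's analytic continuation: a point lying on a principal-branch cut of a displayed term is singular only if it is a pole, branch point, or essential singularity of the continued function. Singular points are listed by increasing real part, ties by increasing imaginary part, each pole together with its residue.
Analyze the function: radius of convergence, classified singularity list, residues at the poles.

Radius of convergence at 0: 2.
At -2: a pole of order 3; residue 0.

Denominator factor (j + 2)^3: pole of order 3 at -2, modulus 2.
The radius of convergence is the smallest modulus among the singular points: 2.
At the order-3 pole -2 set g(j) = (j - (-2))^3*f(j) = 25/31.
Order-3 pole: residue = g''(a)/2; g''(-2) = 0, so the residue is 0.


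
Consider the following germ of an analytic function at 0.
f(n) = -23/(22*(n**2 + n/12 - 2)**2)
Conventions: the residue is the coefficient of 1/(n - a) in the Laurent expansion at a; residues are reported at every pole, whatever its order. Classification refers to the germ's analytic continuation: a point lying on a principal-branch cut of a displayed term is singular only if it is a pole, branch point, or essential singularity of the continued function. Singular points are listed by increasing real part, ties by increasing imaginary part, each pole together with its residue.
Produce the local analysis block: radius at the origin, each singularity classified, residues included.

Radius of convergence at 0: -1/24 + (1/24)*sqrt(1153).
At -1/24 - (1/24)*sqrt(1153): a pole of order 2; residue -(39744/14623499)*sqrt(1153).
At -1/24 + (1/24)*sqrt(1153): a pole of order 2; residue (39744/14623499)*sqrt(1153).

Denominator factor (n**2 + n/12 - 2)^2: discriminant 1153/144, real irrational roots -1/24 + (1/24)*sqrt(1153) and -1/24 - (1/24)*sqrt(1153); poles of order 2, moduli -1/24 + (1/24)*sqrt(1153) and 1/24 + (1/24)*sqrt(1153).
The radius of convergence is the smallest modulus among the singular points: -1/24 + (1/24)*sqrt(1153).
The factor n**2 + n/12 - 2 splits as (n - a)(n - a') with a = -1/24 - (1/24)*sqrt(1153), a' = -1/24 + (1/24)*sqrt(1153). At the order-2 pole a set g(n) = (n - a)^2*f(n) = [-23/22] / (n - a')^2.
Order-2 pole: residue = g'(a); g'(-1/24 - (1/24)*sqrt(1153)) = -(39744/14623499)*sqrt(1153), so the residue is -(39744/14623499)*sqrt(1153).
The factor n**2 + n/12 - 2 splits as (n - a)(n - a') with a = -1/24 + (1/24)*sqrt(1153), a' = -1/24 - (1/24)*sqrt(1153). At the order-2 pole a set g(n) = (n - a)^2*f(n) = [-23/22] / (n - a')^2.
Order-2 pole: residue = g'(a); g'(-1/24 + (1/24)*sqrt(1153)) = (39744/14623499)*sqrt(1153), so the residue is (39744/14623499)*sqrt(1153).
List the singular points by increasing real part (a conjugate pair: the negative imaginary part first).


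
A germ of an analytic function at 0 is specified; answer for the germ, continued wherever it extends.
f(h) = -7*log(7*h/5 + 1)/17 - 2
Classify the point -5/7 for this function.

The point is a logarithmic branch point.

The term (-7/17)*log(1 - h/(-5/7)) has argument 1 - -5/7/(-5/7) = 0 at -5/7: a logarithmic (infinitely-sheeted) branch point; the remaining terms are analytic or single-valued there.


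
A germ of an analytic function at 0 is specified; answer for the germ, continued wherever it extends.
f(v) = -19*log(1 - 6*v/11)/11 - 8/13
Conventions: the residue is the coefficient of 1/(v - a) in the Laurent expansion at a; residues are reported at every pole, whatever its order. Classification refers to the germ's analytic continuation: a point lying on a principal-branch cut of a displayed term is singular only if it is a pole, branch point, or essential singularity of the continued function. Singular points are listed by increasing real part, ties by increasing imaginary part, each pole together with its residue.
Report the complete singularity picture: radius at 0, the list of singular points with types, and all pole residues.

Radius of convergence at 0: 11/6.
At 11/6: a logarithmic branch point.

Branch term (-19/11)*log(1 - v/(11/6)): its argument vanishes at v = 11/6, a logarithmic branch point, modulus 11/6.
The radius of convergence is the smallest modulus among the singular points: 11/6.


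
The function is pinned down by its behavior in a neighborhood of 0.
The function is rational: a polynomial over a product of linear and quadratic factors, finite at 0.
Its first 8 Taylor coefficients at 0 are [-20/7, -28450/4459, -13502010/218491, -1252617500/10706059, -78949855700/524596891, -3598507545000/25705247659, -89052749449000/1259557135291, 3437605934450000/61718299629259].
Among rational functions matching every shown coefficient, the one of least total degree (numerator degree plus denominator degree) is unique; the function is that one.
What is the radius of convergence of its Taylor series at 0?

The radius of convergence is (1/10)*sqrt(70).

No rational of total degree below 4 reproduces all 8 coefficients; solving the [2/2] Pade equations on them gives f(β) = (-37*β**2 - 5*β/13 - 2)/(β**2 - 10*β/7 + 7/10), whose expansion matches every shown term.
Denominator factor (β**2 - 10*β/7 + 7/10): discriminant -186/245, complex-conjugate roots (5/7) + ((1/70)*sqrt(930))*i and (5/7) - ((1/70)*sqrt(930))*i; poles of order 1, moduli (1/10)*sqrt(70) and (1/10)*sqrt(70).
The radius of convergence is the smallest modulus among the singular points: (1/10)*sqrt(70).


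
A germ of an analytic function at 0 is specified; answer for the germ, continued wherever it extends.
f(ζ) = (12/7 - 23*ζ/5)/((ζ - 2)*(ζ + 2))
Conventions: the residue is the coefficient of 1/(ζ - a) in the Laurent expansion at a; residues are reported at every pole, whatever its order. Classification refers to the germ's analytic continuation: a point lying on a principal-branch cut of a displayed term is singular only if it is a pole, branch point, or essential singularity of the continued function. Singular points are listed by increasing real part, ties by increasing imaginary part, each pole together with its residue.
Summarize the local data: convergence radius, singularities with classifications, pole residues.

Radius of convergence at 0: 2.
At -2: a pole of order 1; residue -191/70.
At 2: a pole of order 1; residue -131/70.

Denominator factor (ζ - 2): pole of order 1 at 2, modulus 2.
Denominator factor (ζ + 2): pole of order 1 at -2, modulus 2.
The radius of convergence is the smallest modulus among the singular points: 2.
At the order-1 pole -2 set g(ζ) = (ζ - (-2))*f(ζ) = (12/7 - 23*ζ/5)/(ζ - 2).
Simple pole: residue = g(a) at a = -2, which is -191/70.
At the order-1 pole 2 set g(ζ) = (ζ - (2))*f(ζ) = (12/7 - 23*ζ/5)/(ζ + 2).
Simple pole: residue = g(a) at a = 2, which is -131/70.
List the singular points by increasing real part (a conjugate pair: the negative imaginary part first).


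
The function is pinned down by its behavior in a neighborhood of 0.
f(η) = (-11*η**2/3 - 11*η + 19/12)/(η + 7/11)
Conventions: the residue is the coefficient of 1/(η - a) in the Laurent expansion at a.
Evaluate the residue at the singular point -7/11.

At the order-1 pole -7/11 set g(η) = (η - (-7/11))*f(η) = -11*η**2/3 - 11*η + 19/12.
Simple pole: residue = g(a) at a = -7/11, which is 937/132.

The residue is 937/132.


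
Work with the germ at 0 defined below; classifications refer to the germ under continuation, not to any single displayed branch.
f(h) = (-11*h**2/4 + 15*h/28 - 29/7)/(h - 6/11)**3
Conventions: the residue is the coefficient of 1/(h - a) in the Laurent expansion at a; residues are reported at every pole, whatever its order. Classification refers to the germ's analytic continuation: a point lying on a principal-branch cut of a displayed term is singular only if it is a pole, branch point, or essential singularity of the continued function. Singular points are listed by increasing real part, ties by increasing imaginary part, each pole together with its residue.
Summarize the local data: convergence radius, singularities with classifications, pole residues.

Denominator factor (h - 6/11)^3: pole of order 3 at 6/11, modulus 6/11.
The radius of convergence is the smallest modulus among the singular points: 6/11.
At the order-3 pole 6/11 set g(h) = (h - (6/11))^3*f(h) = -11*h**2/4 + 15*h/28 - 29/7.
Order-3 pole: residue = g''(a)/2; g''(6/11) = -11/2, so the residue is -11/4.

Radius of convergence at 0: 6/11.
At 6/11: a pole of order 3; residue -11/4.


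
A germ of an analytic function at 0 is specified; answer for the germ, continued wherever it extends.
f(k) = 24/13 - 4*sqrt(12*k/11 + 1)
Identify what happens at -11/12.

The point is an algebraic (square-root) branch point.

The term (-4)*sqrt(1 - k/(-11/12)) has argument 1 - -11/12/(-11/12) = 0 at -11/12: a square-root (algebraic, two-sheeted) branch point; the remaining terms are analytic or single-valued there.


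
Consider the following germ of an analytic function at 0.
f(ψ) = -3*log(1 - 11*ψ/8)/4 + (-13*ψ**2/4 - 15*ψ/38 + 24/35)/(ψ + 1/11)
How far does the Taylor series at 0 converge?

Denominator factor (ψ + 1/11): pole of order 1 at -1/11, modulus 1/11.
Branch term (-3/4)*log(1 - ψ/(8/11)): its argument vanishes at ψ = 8/11, a logarithmic branch point, modulus 8/11.
The radius of convergence is the smallest modulus among the singular points: 1/11.

The radius of convergence is 1/11.


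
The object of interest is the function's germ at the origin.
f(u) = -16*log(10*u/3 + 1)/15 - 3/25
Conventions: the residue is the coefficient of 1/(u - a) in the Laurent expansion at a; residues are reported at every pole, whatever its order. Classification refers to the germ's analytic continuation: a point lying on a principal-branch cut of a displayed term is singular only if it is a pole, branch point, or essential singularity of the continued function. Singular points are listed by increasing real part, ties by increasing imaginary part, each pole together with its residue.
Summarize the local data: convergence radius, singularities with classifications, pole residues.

Branch term (-16/15)*log(1 - u/(-3/10)): its argument vanishes at u = -3/10, a logarithmic branch point, modulus 3/10.
The radius of convergence is the smallest modulus among the singular points: 3/10.

Radius of convergence at 0: 3/10.
At -3/10: a logarithmic branch point.


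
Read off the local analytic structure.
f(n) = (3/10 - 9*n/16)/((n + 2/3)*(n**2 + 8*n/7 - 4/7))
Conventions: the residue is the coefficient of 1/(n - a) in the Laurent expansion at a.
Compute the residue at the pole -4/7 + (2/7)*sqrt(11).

The factor n**2 + 8*n/7 - 4/7 splits as (n - a)(n - a') with a = -4/7 + (2/7)*sqrt(11), a' = -4/7 - (2/7)*sqrt(11). At the order-1 pole a set g(n) = (n - a)*f(n) = [(3/10 - 9*n/16)/(n + 2/3)] / (n - a').
Simple pole: residue = g(a) at a = -4/7 + (2/7)*sqrt(11), which is 243/640 - (711/7040)*sqrt(11).

The residue is 243/640 - (711/7040)*sqrt(11).


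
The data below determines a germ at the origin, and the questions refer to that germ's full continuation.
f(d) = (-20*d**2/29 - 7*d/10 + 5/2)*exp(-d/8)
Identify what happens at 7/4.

The point is a regular point.

There is no denominator, hence no pole anywhere.
The factor exp(-d/8) is entire.
So the germ continues analytically to 7/4.


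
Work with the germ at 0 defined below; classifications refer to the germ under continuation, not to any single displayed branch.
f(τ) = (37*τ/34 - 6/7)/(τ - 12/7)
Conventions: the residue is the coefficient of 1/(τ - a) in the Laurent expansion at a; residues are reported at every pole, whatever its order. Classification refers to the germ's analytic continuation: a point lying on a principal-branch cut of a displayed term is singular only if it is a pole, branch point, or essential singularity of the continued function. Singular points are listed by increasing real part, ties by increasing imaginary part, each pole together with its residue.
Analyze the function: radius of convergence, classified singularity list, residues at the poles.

Denominator factor (τ - 12/7): pole of order 1 at 12/7, modulus 12/7.
The radius of convergence is the smallest modulus among the singular points: 12/7.
At the order-1 pole 12/7 set g(τ) = (τ - (12/7))*f(τ) = 37*τ/34 - 6/7.
Simple pole: residue = g(a) at a = 12/7, which is 120/119.

Radius of convergence at 0: 12/7.
At 12/7: a pole of order 1; residue 120/119.
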